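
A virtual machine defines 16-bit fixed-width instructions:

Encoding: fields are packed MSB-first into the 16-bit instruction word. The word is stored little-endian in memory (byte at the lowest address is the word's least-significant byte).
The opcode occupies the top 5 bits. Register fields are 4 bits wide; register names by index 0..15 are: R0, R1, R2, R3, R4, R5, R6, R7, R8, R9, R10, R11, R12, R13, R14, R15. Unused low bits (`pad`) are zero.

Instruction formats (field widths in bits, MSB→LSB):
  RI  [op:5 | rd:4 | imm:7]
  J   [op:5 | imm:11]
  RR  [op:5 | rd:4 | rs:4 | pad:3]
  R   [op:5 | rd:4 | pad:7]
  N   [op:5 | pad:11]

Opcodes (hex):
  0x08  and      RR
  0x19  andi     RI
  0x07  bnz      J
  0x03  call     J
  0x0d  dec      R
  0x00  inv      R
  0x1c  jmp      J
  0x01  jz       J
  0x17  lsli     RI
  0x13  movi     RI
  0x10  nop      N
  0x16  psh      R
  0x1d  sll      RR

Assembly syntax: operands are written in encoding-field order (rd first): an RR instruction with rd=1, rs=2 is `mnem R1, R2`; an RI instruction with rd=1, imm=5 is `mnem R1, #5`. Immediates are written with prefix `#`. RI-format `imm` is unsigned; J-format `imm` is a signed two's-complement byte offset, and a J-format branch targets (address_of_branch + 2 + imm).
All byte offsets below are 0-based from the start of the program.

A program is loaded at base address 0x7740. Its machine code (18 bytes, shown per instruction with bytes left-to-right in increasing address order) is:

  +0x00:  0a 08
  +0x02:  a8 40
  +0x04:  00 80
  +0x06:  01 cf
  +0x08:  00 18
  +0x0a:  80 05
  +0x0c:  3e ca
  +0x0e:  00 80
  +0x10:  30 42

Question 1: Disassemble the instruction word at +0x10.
off 0x10: read 30 42 as little → 0x4230
  top 5b → 0x8 → and [RR]
  [10:7] rd=4 = R4
  [6:3] rs=6 = R6

and R4, R6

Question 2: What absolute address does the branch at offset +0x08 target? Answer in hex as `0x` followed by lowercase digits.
0x774a

@+08  little-endian(00 18) = 0x1800
  top 5b → 0x3 → call [J]
  imm@[10:0]=0x0 ⇒ #0
  target = base 0x7740 + off 0x08 + 2 + imm 0 = 0x774a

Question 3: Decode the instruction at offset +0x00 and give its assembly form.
off 0x00: read 0a 08 as little → 0x080a
  top 5b → 0x1 → jz [J]
  [10:0] imm=10 = #10

jz #10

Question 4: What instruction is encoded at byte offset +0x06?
off 0x06: read 01 cf as little → 0xcf01
  opcode bits[15:11]=0x19: andi/RI
  [10:7] rd=14 = R14
  [6:0] imm=1 = #1

andi R14, #1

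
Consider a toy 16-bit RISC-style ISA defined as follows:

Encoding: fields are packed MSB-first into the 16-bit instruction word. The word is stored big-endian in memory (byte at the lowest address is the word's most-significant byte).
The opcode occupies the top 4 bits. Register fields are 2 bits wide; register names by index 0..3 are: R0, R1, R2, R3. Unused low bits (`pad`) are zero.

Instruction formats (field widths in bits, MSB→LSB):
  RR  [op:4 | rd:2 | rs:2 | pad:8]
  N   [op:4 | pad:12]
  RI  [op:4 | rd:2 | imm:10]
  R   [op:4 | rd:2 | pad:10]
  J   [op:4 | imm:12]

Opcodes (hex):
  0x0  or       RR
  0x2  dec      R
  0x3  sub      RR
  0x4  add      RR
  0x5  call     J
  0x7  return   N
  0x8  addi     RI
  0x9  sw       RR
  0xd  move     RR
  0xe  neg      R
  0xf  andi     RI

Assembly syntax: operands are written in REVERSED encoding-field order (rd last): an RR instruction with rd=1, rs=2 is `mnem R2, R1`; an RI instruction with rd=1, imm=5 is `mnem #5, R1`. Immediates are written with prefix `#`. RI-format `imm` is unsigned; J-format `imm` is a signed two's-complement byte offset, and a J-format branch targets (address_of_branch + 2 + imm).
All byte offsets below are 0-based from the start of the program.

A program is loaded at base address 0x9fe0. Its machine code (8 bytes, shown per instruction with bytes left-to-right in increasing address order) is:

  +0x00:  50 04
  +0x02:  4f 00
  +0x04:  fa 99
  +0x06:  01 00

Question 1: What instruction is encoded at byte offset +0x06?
or R1, R0

@+06  big-endian(01 00) = 0x0100
  op=0x0100>>12=0x0 ⇒ or (RR)
  rd@[11:10]=0x0 ⇒ R0
  rs@[9:8]=0x1 ⇒ R1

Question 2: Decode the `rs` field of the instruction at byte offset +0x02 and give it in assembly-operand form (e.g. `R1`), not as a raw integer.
R3

+0x02: 4f 00 ⇒ word 0x4f00 (big)
  opcode bits[15:12]=0x4: add/RR
  rd@[11:10]=0x3 ⇒ R3
  rs@[9:8]=0x3 ⇒ R3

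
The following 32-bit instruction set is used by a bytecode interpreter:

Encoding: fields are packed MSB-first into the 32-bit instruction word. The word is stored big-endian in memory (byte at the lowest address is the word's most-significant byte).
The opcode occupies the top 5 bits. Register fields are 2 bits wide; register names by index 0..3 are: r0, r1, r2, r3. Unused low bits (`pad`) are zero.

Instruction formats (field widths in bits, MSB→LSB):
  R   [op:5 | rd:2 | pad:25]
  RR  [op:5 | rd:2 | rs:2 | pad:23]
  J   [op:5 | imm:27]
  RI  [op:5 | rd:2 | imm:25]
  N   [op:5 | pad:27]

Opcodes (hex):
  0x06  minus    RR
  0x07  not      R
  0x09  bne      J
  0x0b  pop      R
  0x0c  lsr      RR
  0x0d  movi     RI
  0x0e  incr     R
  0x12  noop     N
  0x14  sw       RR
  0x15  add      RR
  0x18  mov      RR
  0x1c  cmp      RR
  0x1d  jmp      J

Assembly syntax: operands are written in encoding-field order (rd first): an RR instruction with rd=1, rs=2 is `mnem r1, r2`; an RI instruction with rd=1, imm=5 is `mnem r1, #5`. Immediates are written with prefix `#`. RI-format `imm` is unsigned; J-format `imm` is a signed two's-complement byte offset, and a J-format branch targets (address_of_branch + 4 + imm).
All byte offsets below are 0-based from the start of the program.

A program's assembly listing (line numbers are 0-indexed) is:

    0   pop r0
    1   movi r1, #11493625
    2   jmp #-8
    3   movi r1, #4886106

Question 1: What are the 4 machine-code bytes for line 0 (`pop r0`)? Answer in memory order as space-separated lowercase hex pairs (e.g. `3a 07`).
0. pop fields op=0xb:5|rd=0:2|pad=0:25 → word 58000000h → 58 00 00 00

58 00 00 00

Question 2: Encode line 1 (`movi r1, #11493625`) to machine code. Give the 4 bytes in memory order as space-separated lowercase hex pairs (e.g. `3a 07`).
6a af 60 f9

line 1 (movi): pack op=0xd:5|rd=1:2|imm=11493625:25 = 0x6aaf60f9; big→ 6a af 60 f9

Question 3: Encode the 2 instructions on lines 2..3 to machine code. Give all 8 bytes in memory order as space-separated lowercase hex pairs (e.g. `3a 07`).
ef ff ff f8 6a 4a 8e 5a

2. jmp fields op=0x1d:5|imm=-8:27 → word effffff8h → ef ff ff f8
3. movi fields op=0xd:5|rd=1:2|imm=4886106:25 → word 6a4a8e5ah → 6a 4a 8e 5a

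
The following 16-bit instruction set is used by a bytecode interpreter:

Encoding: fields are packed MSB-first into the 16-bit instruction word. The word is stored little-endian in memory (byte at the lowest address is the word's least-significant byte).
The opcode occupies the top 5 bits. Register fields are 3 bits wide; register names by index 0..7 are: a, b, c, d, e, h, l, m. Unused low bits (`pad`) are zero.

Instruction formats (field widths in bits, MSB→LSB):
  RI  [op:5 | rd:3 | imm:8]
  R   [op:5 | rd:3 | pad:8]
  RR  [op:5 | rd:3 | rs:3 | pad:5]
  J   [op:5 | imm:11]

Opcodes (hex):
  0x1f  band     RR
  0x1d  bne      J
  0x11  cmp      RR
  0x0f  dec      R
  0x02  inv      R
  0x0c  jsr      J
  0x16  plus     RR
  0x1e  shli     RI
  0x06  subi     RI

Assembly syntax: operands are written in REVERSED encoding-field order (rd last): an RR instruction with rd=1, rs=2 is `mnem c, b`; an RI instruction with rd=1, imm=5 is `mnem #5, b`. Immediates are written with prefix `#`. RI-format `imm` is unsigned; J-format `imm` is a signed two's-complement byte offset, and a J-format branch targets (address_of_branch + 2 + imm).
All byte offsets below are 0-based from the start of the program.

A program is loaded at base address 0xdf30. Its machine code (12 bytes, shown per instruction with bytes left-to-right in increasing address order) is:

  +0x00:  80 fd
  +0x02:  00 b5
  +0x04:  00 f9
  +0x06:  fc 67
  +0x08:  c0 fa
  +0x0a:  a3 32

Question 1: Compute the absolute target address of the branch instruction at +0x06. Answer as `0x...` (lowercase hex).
0xdf34

off 0x06: read fc 67 as little → 0x67fc
  opcode bits[15:11]=0xc: jsr/J
  [10:0] imm=2044 (s11→-4) = #-4
  target = base 0xdf30 + off 0x06 + 2 + imm -4 = 0xdf34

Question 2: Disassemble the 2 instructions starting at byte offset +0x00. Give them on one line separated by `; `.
+0x00: 80 fd ⇒ word 0xfd80 (little)
  op=0xfd80>>11=0x1f ⇒ band (RR)
  rd@[10:8]=0x5 ⇒ h
  rs@[7:5]=0x4 ⇒ e
+0x02: 00 b5 ⇒ word 0xb500 (little)
  op=0xb500>>11=0x16 ⇒ plus (RR)
  rd@[10:8]=0x5 ⇒ h
  rs@[7:5]=0x0 ⇒ a

band e, h; plus a, h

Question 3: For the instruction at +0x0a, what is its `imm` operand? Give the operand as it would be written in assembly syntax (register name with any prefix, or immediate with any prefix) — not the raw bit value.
#163

[0a] a3 32 → 0x32a3
  opcode bits[15:11]=0x6: subi/RI
  rd: (w>>8)&0x7=0x2 → c
  imm: (w>>0)&0xff=0xa3 → #163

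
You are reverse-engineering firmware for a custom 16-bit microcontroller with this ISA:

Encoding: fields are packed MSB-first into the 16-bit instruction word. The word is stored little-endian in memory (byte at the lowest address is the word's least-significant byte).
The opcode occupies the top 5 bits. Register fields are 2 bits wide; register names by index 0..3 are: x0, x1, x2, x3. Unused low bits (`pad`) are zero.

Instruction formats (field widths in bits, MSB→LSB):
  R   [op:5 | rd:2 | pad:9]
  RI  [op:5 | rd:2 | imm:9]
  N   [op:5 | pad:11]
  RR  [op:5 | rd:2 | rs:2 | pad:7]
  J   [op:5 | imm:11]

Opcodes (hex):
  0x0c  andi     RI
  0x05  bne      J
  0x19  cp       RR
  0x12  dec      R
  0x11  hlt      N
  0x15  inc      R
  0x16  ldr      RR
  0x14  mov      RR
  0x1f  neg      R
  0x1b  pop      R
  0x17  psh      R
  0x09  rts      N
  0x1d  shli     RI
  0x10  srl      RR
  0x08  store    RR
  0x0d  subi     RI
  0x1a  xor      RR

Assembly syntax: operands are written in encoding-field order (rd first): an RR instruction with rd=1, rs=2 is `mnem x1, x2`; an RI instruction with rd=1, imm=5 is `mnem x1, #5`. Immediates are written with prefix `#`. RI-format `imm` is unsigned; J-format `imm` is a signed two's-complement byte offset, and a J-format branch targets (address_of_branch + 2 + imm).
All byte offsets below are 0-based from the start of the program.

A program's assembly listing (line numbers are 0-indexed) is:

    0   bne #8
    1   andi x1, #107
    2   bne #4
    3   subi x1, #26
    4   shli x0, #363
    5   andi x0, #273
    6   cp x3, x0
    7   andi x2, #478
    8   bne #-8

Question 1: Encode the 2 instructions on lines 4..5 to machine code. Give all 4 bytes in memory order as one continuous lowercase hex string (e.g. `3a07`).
6be91161

4. shli fields op=0x1d:5|rd=0:2|imm=363:9 → word e96bh → 6b e9
5. andi fields op=0xc:5|rd=0:2|imm=273:9 → word 6111h → 11 61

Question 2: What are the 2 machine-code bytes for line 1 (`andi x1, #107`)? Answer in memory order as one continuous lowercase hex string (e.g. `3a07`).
1. andi fields op=0xc:5|rd=1:2|imm=107:9 → word 626bh → 6b 62

6b62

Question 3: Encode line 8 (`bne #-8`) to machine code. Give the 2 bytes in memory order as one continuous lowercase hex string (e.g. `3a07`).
8. bne fields op=0x5:5|imm=-8:11 → word 2ff8h → f8 2f

f82f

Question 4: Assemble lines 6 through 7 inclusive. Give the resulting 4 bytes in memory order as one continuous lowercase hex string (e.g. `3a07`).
00cede65

L6: cp op=0x19:5|rd=3:2|rs=0:2|pad=0:7 ⇒ 0xce00 ⇒ little 00 ce
L7: andi op=0xc:5|rd=2:2|imm=478:9 ⇒ 0x65de ⇒ little de 65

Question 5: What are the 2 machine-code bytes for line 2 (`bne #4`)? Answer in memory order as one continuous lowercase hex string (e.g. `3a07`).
0428

L2: bne op=0x5:5|imm=4:11 ⇒ 0x2804 ⇒ little 04 28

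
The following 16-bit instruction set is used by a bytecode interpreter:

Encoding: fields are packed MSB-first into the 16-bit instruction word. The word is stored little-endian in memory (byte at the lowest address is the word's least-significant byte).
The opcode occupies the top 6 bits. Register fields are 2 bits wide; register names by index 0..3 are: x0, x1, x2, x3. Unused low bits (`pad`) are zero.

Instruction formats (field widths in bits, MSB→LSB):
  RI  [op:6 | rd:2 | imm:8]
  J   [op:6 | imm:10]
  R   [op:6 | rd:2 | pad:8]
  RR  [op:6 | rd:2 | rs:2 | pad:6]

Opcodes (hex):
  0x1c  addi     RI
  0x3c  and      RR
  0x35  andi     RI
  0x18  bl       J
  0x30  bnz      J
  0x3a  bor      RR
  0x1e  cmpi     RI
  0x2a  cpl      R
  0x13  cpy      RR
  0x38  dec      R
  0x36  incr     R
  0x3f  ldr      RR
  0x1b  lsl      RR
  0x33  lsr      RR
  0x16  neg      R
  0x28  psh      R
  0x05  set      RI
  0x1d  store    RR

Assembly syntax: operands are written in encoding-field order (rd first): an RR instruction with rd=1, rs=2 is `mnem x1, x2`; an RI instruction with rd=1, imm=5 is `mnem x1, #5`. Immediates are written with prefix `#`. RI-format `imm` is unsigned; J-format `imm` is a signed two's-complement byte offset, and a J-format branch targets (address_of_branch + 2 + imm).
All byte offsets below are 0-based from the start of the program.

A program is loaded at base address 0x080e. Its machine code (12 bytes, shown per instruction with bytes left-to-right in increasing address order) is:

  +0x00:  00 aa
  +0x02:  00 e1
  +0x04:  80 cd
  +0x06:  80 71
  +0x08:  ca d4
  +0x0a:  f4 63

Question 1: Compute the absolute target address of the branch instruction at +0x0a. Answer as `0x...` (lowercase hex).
0x080e

+0x0a: f4 63 ⇒ word 0x63f4 (little)
  op=0x63f4>>10=0x18 ⇒ bl (J)
  [9:0] imm=1012 (s10→-12) = #-12
  target = base 0x080e + off 0x0a + 2 + imm -12 = 0x080e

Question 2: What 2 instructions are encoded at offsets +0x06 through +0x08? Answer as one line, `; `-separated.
[06] 80 71 → 0x7180
  top 6b → 0x1c → addi [RI]
  [9:8] rd=1 = x1
  [7:0] imm=128 = #128
[08] ca d4 → 0xd4ca
  top 6b → 0x35 → andi [RI]
  [9:8] rd=0 = x0
  [7:0] imm=202 = #202

addi x1, #128; andi x0, #202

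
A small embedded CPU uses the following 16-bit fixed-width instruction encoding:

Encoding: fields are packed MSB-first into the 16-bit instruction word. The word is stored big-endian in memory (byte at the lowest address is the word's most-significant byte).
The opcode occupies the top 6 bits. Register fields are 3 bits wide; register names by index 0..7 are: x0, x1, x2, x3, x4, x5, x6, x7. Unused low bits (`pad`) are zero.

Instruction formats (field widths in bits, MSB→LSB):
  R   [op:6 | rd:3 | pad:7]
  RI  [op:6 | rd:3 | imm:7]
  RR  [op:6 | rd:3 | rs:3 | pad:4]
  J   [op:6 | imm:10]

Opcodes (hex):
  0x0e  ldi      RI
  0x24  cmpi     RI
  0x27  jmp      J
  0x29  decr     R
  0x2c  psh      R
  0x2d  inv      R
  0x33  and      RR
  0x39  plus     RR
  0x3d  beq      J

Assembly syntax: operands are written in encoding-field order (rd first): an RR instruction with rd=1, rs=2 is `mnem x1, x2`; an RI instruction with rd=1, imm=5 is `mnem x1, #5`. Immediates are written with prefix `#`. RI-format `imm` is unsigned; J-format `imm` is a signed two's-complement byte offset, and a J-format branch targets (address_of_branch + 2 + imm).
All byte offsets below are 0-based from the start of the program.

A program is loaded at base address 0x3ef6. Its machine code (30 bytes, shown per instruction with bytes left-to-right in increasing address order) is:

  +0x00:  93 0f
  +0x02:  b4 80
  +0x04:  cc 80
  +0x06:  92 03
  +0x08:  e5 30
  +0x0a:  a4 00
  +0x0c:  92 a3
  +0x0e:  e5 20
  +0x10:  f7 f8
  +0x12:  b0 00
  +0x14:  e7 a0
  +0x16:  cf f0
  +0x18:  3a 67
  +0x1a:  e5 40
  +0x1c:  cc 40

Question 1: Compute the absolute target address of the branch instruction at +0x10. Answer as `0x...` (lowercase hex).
@+10  big-endian(f7 f8) = 0xf7f8
  top 6b → 0x3d → beq [J]
  imm: (w>>0)&0x3ff=0x3f8 (s10→-8) → #-8
  target = base 0x3ef6 + off 0x10 + 2 + imm -8 = 0x3f00

0x3f00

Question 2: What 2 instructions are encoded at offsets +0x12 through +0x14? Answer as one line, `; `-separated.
[12] b0 00 → 0xb000
  opcode bits[15:10]=0x2c: psh/R
  rd: (w>>7)&0x7=0x0 → x0
[14] e7 a0 → 0xe7a0
  opcode bits[15:10]=0x39: plus/RR
  rd: (w>>7)&0x7=0x7 → x7
  rs: (w>>4)&0x7=0x2 → x2

psh x0; plus x7, x2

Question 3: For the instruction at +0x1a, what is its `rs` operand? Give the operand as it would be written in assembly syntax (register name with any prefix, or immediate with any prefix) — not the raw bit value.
@+1a  big-endian(e5 40) = 0xe540
  opcode bits[15:10]=0x39: plus/RR
  rd@[9:7]=0x2 ⇒ x2
  rs@[6:4]=0x4 ⇒ x4

x4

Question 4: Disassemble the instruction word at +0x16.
and x7, x7

[16] cf f0 → 0xcff0
  top 6b → 0x33 → and [RR]
  rd: (w>>7)&0x7=0x7 → x7
  rs: (w>>4)&0x7=0x7 → x7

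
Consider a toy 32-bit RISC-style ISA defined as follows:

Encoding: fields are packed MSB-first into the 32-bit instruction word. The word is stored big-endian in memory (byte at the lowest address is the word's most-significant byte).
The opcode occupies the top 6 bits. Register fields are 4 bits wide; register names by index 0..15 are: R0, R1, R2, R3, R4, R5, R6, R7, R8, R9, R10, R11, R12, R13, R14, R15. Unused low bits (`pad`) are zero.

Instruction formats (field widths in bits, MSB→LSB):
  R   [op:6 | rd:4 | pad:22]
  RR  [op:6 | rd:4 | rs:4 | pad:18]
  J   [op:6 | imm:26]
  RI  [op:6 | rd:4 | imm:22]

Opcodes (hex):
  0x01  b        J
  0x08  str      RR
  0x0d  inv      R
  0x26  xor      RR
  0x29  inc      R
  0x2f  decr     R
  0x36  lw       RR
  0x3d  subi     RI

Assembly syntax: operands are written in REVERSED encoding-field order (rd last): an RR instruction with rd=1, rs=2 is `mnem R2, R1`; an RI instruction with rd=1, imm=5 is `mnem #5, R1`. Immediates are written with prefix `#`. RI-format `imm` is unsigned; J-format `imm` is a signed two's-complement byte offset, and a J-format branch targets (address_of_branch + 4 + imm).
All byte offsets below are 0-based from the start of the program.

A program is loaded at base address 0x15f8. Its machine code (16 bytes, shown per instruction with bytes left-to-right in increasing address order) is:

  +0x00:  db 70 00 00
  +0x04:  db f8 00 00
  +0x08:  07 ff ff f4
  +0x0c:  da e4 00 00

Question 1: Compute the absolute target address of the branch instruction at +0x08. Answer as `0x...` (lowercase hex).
+0x08: 07 ff ff f4 ⇒ word 0x07fffff4 (big)
  opcode bits[31:26]=0x1: b/J
  [25:0] imm=67108852 (s26→-12) = #-12
  target = base 0x15f8 + off 0x08 + 4 + imm -12 = 0x15f8

0x15f8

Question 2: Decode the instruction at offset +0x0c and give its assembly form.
+0x0c: da e4 00 00 ⇒ word 0xdae40000 (big)
  opcode bits[31:26]=0x36: lw/RR
  [25:22] rd=11 = R11
  [21:18] rs=9 = R9

lw R9, R11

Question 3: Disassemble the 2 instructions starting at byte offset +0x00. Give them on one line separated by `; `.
@+00  big-endian(db 70 00 00) = 0xdb700000
  top 6b → 0x36 → lw [RR]
  [25:22] rd=13 = R13
  [21:18] rs=12 = R12
@+04  big-endian(db f8 00 00) = 0xdbf80000
  top 6b → 0x36 → lw [RR]
  [25:22] rd=15 = R15
  [21:18] rs=14 = R14

lw R12, R13; lw R14, R15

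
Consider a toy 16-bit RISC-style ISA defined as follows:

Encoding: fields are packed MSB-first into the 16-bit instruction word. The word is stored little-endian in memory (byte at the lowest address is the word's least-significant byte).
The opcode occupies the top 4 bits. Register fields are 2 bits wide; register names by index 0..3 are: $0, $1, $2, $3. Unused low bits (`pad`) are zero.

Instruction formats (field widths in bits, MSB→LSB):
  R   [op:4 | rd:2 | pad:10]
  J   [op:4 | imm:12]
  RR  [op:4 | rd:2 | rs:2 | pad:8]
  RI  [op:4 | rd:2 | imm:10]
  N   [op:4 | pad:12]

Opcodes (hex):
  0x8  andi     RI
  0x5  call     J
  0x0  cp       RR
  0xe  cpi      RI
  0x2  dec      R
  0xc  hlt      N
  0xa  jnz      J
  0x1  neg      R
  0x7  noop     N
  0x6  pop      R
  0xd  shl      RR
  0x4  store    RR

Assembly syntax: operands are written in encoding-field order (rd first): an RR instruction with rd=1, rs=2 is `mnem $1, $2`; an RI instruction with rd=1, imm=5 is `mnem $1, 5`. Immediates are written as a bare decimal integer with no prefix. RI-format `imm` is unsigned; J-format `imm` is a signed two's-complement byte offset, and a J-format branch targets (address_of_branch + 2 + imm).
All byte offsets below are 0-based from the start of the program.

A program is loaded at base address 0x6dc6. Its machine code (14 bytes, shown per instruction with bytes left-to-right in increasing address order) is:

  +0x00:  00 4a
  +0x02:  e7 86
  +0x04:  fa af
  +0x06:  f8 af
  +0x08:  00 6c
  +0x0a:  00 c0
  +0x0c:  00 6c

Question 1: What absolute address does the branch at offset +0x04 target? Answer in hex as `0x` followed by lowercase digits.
[04] fa af → 0xaffa
  opcode bits[15:12]=0xa: jnz/J
  imm@[11:0]=0xffa (s12→-6) ⇒ -6
  target = base 0x6dc6 + off 0x04 + 2 + imm -6 = 0x6dc6

0x6dc6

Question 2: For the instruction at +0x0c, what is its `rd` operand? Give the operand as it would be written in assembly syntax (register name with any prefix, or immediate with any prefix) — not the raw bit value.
[0c] 00 6c → 0x6c00
  opcode bits[15:12]=0x6: pop/R
  rd@[11:10]=0x3 ⇒ $3

$3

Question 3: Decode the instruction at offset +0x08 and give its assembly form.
pop $3

@+08  little-endian(00 6c) = 0x6c00
  top 4b → 0x6 → pop [R]
  [11:10] rd=3 = $3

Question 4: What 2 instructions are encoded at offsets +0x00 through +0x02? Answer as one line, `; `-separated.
store $2, $2; andi $1, 743

@+00  little-endian(00 4a) = 0x4a00
  top 4b → 0x4 → store [RR]
  rd: (w>>10)&0x3=0x2 → $2
  rs: (w>>8)&0x3=0x2 → $2
@+02  little-endian(e7 86) = 0x86e7
  top 4b → 0x8 → andi [RI]
  rd: (w>>10)&0x3=0x1 → $1
  imm: (w>>0)&0x3ff=0x2e7 → 743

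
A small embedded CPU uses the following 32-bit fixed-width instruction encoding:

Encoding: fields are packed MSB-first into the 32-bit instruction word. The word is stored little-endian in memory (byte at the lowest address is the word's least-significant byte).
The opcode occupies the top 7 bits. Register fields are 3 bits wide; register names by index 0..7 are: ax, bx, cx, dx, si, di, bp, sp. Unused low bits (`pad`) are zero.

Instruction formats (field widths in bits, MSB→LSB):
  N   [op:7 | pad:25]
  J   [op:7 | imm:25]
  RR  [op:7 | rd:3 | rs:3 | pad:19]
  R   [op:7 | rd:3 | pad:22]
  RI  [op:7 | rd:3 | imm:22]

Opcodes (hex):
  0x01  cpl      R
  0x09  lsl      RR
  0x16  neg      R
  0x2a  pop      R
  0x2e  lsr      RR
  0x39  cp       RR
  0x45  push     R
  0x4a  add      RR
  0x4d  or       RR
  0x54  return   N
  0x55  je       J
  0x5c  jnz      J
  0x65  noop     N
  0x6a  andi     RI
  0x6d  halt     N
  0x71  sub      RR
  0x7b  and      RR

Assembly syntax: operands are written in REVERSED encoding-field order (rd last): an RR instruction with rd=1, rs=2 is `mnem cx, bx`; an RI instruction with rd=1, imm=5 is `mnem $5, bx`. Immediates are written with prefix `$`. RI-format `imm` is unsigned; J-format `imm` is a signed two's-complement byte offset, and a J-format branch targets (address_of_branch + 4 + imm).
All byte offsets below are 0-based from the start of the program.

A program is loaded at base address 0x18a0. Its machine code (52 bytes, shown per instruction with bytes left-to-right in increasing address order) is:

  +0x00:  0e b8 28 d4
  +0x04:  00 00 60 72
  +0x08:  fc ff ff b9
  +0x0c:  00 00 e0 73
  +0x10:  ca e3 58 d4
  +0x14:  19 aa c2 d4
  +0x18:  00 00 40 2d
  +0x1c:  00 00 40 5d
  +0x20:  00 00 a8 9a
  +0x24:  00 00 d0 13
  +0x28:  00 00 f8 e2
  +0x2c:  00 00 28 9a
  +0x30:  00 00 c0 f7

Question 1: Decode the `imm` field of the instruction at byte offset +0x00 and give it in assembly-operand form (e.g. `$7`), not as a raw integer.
[00] 0e b8 28 d4 → 0xd428b80e
  opcode bits[31:25]=0x6a: andi/RI
  rd: (w>>22)&0x7=0x0 → ax
  imm: (w>>0)&0x3fffff=0x28b80e → $2668558

$2668558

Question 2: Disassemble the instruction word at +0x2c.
or di, ax

[2c] 00 00 28 9a → 0x9a280000
  op=0x9a280000>>25=0x4d ⇒ or (RR)
  [24:22] rd=0 = ax
  [21:19] rs=5 = di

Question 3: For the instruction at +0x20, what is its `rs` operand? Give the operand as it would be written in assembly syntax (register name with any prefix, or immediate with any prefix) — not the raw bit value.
@+20  little-endian(00 00 a8 9a) = 0x9aa80000
  op=0x9aa80000>>25=0x4d ⇒ or (RR)
  rd: (w>>22)&0x7=0x2 → cx
  rs: (w>>19)&0x7=0x5 → di

di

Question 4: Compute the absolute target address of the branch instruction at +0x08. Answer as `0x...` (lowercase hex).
off 0x08: read fc ff ff b9 as little → 0xb9fffffc
  opcode bits[31:25]=0x5c: jnz/J
  [24:0] imm=33554428 (s25→-4) = $-4
  target = base 0x18a0 + off 0x08 + 4 + imm -4 = 0x18a8

0x18a8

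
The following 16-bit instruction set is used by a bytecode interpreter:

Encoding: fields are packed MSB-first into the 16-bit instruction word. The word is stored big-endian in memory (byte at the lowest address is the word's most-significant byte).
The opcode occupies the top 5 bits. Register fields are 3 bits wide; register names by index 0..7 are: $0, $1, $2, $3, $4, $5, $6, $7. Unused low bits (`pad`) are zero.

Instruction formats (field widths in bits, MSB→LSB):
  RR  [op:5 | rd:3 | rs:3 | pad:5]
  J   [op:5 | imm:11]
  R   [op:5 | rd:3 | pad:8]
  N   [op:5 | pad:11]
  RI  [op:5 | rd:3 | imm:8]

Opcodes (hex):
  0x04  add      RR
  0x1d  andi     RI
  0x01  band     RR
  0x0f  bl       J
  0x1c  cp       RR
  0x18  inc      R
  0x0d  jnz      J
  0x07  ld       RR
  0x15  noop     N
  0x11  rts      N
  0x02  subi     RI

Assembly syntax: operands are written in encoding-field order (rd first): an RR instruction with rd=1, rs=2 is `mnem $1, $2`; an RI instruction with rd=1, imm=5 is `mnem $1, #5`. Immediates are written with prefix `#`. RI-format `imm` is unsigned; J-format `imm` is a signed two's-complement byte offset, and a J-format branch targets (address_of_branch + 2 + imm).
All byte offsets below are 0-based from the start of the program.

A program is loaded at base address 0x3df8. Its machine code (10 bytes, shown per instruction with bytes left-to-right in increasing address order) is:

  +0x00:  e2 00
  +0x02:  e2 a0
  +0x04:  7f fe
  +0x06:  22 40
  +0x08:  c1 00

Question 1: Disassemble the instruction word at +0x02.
cp $2, $5

+0x02: e2 a0 ⇒ word 0xe2a0 (big)
  top 5b → 0x1c → cp [RR]
  rd: (w>>8)&0x7=0x2 → $2
  rs: (w>>5)&0x7=0x5 → $5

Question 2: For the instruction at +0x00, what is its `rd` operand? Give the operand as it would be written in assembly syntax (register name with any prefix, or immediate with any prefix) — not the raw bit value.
off 0x00: read e2 00 as big → 0xe200
  opcode bits[15:11]=0x1c: cp/RR
  [10:8] rd=2 = $2
  [7:5] rs=0 = $0

$2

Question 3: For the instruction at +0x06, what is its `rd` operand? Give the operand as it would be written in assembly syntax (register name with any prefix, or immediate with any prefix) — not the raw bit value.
$2

[06] 22 40 → 0x2240
  op=0x2240>>11=0x4 ⇒ add (RR)
  [10:8] rd=2 = $2
  [7:5] rs=2 = $2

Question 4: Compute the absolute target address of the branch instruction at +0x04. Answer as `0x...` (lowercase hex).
@+04  big-endian(7f fe) = 0x7ffe
  top 5b → 0xf → bl [J]
  imm: (w>>0)&0x7ff=0x7fe (s11→-2) → #-2
  target = base 0x3df8 + off 0x04 + 2 + imm -2 = 0x3dfc

0x3dfc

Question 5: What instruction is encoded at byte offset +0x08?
off 0x08: read c1 00 as big → 0xc100
  opcode bits[15:11]=0x18: inc/R
  [10:8] rd=1 = $1

inc $1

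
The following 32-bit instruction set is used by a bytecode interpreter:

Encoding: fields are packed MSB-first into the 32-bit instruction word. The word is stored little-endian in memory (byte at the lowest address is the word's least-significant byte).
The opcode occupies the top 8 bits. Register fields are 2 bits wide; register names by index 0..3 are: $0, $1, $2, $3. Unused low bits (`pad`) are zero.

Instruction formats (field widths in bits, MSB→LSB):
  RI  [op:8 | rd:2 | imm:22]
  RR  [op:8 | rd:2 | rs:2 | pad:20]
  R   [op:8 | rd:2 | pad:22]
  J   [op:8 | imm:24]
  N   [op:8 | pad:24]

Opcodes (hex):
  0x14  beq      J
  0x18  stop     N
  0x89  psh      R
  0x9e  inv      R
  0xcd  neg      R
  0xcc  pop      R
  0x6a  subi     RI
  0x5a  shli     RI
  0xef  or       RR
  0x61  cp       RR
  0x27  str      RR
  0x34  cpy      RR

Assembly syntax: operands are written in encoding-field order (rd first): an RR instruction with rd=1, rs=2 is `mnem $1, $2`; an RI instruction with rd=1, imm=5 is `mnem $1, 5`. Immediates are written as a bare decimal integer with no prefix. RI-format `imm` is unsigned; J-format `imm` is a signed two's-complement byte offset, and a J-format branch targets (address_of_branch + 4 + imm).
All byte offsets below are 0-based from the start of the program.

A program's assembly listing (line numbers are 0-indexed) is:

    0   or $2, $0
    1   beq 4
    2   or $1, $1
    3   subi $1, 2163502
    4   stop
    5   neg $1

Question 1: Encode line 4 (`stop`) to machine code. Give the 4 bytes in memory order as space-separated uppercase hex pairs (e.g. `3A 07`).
L4: stop op=0x18:8|pad=0:24 ⇒ 0x18000000 ⇒ little 00 00 00 18

00 00 00 18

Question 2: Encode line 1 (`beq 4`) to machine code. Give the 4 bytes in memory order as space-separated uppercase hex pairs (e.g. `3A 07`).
L1: beq op=0x14:8|imm=4:24 ⇒ 0x14000004 ⇒ little 04 00 00 14

04 00 00 14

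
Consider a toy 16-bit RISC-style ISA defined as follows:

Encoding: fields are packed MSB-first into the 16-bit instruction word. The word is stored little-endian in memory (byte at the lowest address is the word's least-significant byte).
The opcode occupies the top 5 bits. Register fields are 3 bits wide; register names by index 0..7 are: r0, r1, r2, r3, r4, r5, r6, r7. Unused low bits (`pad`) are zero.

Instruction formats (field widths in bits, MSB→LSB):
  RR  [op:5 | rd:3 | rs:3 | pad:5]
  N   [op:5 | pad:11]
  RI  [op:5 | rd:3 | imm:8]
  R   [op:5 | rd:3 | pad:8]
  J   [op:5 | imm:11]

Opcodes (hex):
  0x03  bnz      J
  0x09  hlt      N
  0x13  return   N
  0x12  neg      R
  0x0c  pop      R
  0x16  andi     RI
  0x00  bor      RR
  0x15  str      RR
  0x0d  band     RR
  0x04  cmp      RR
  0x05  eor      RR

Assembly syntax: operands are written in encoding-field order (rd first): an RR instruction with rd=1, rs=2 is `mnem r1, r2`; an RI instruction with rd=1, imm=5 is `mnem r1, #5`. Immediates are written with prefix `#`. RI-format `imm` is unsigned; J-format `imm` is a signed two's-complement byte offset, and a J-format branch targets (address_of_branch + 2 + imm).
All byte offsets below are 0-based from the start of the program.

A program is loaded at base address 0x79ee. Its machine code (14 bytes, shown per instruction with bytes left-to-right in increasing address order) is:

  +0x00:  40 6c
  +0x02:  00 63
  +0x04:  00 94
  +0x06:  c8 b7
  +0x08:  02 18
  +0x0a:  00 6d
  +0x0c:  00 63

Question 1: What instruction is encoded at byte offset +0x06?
andi r7, #200

off 0x06: read c8 b7 as little → 0xb7c8
  opcode bits[15:11]=0x16: andi/RI
  [10:8] rd=7 = r7
  [7:0] imm=200 = #200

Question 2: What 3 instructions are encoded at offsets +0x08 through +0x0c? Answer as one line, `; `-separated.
[08] 02 18 → 0x1802
  opcode bits[15:11]=0x3: bnz/J
  [10:0] imm=2 = #2
[0a] 00 6d → 0x6d00
  opcode bits[15:11]=0xd: band/RR
  [10:8] rd=5 = r5
  [7:5] rs=0 = r0
[0c] 00 63 → 0x6300
  opcode bits[15:11]=0xc: pop/R
  [10:8] rd=3 = r3

bnz #2; band r5, r0; pop r3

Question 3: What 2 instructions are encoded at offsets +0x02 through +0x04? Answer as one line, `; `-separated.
@+02  little-endian(00 63) = 0x6300
  top 5b → 0xc → pop [R]
  [10:8] rd=3 = r3
@+04  little-endian(00 94) = 0x9400
  top 5b → 0x12 → neg [R]
  [10:8] rd=4 = r4

pop r3; neg r4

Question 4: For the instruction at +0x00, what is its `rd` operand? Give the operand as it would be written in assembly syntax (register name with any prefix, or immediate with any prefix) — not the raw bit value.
+0x00: 40 6c ⇒ word 0x6c40 (little)
  op=0x6c40>>11=0xd ⇒ band (RR)
  [10:8] rd=4 = r4
  [7:5] rs=2 = r2

r4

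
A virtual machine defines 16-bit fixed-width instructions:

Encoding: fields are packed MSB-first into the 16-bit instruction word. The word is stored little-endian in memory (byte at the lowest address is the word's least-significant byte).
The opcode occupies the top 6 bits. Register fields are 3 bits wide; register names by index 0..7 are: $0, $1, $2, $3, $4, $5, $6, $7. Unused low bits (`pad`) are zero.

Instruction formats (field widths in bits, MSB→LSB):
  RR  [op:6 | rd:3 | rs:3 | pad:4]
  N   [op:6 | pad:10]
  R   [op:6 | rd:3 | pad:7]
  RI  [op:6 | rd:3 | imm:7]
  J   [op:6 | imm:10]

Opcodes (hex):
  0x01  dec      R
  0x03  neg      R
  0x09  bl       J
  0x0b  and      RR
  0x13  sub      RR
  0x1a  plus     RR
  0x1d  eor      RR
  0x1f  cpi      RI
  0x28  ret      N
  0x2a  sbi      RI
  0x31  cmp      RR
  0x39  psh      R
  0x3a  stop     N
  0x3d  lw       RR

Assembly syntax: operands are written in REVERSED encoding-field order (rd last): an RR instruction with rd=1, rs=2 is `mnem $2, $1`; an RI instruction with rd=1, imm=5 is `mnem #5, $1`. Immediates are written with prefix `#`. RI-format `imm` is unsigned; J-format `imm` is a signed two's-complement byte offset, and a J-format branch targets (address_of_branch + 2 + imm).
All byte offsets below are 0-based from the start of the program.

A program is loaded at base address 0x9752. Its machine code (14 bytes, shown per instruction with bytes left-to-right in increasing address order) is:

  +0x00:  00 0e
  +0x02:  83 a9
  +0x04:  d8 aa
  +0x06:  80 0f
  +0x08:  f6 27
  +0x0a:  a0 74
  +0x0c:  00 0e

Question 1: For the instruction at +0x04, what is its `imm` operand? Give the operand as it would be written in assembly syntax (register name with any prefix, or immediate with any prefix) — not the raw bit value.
[04] d8 aa → 0xaad8
  opcode bits[15:10]=0x2a: sbi/RI
  rd@[9:7]=0x5 ⇒ $5
  imm@[6:0]=0x58 ⇒ #88

#88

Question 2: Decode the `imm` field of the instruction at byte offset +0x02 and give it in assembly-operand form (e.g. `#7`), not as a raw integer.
#3

+0x02: 83 a9 ⇒ word 0xa983 (little)
  op=0xa983>>10=0x2a ⇒ sbi (RI)
  rd: (w>>7)&0x7=0x3 → $3
  imm: (w>>0)&0x7f=0x3 → #3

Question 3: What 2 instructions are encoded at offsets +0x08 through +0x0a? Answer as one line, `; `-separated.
@+08  little-endian(f6 27) = 0x27f6
  top 6b → 0x9 → bl [J]
  imm@[9:0]=0x3f6 (s10→-10) ⇒ #-10
@+0a  little-endian(a0 74) = 0x74a0
  top 6b → 0x1d → eor [RR]
  rd@[9:7]=0x1 ⇒ $1
  rs@[6:4]=0x2 ⇒ $2

bl #-10; eor $2, $1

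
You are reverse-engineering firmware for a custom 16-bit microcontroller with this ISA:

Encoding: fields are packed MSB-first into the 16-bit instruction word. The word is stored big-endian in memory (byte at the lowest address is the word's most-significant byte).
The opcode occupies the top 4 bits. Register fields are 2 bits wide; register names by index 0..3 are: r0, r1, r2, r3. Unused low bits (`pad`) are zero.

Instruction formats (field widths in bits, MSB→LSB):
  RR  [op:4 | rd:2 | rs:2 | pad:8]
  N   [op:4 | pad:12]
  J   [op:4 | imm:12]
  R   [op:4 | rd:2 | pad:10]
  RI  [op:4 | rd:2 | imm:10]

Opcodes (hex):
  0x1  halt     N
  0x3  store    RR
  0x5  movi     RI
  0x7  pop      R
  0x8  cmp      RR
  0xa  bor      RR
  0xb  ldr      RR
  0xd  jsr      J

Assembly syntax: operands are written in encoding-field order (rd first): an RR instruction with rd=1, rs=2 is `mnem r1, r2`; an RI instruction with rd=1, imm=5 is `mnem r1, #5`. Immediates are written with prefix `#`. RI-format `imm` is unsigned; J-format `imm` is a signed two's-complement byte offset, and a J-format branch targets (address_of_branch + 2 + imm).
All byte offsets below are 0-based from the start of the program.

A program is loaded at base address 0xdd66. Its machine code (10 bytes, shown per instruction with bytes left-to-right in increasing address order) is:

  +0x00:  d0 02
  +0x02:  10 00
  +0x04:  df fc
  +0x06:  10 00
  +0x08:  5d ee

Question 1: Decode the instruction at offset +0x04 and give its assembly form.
jsr #-4

+0x04: df fc ⇒ word 0xdffc (big)
  top 4b → 0xd → jsr [J]
  imm@[11:0]=0xffc (s12→-4) ⇒ #-4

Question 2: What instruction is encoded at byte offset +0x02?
halt

off 0x02: read 10 00 as big → 0x1000
  opcode bits[15:12]=0x1: halt/N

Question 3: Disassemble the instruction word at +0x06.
halt

[06] 10 00 → 0x1000
  op=0x1000>>12=0x1 ⇒ halt (N)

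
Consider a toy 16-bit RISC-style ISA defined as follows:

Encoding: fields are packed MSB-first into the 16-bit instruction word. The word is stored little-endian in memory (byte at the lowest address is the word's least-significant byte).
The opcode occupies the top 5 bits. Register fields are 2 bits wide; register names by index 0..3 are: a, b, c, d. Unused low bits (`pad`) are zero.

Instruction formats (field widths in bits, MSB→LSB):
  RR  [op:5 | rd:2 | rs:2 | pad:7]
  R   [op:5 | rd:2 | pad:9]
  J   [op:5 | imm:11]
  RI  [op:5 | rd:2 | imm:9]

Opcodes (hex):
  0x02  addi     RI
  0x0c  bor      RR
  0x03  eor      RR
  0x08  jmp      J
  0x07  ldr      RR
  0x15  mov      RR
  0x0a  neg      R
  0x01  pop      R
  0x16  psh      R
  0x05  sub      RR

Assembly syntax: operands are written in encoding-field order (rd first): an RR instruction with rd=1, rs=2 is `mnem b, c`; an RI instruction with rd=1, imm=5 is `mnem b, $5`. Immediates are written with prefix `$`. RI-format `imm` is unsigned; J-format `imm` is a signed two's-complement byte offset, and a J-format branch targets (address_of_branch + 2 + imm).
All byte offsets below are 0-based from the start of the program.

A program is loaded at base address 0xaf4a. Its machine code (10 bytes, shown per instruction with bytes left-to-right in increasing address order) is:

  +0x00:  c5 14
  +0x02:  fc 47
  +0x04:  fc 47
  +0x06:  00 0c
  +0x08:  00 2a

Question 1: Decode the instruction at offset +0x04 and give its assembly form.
@+04  little-endian(fc 47) = 0x47fc
  opcode bits[15:11]=0x8: jmp/J
  [10:0] imm=2044 (s11→-4) = $-4

jmp $-4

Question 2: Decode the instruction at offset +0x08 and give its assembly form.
sub b, a

[08] 00 2a → 0x2a00
  opcode bits[15:11]=0x5: sub/RR
  rd@[10:9]=0x1 ⇒ b
  rs@[8:7]=0x0 ⇒ a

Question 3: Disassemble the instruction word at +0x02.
jmp $-4

off 0x02: read fc 47 as little → 0x47fc
  top 5b → 0x8 → jmp [J]
  imm@[10:0]=0x7fc (s11→-4) ⇒ $-4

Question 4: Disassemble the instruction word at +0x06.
+0x06: 00 0c ⇒ word 0x0c00 (little)
  top 5b → 0x1 → pop [R]
  rd@[10:9]=0x2 ⇒ c

pop c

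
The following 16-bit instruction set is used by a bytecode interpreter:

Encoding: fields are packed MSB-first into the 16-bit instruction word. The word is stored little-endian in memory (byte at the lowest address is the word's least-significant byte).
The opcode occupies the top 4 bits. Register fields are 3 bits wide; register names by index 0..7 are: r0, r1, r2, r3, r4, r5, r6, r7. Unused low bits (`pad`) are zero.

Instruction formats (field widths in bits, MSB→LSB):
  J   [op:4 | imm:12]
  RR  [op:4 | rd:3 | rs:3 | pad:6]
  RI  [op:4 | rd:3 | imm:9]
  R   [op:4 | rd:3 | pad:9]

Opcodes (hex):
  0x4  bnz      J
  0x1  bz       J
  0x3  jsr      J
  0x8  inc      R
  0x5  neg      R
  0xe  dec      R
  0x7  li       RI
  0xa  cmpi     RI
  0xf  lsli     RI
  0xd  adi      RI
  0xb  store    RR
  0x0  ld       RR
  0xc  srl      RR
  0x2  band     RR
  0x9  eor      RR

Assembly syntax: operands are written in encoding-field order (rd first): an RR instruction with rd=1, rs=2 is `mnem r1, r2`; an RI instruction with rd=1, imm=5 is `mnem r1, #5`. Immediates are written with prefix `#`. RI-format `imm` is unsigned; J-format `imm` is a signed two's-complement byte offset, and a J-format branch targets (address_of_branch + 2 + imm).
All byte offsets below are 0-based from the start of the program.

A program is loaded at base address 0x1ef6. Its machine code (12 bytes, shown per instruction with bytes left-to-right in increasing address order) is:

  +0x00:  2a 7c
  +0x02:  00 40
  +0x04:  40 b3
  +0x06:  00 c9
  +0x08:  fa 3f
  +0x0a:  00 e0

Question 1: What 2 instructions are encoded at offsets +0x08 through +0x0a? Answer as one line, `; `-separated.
+0x08: fa 3f ⇒ word 0x3ffa (little)
  opcode bits[15:12]=0x3: jsr/J
  imm: (w>>0)&0xfff=0xffa (s12→-6) → #-6
+0x0a: 00 e0 ⇒ word 0xe000 (little)
  opcode bits[15:12]=0xe: dec/R
  rd: (w>>9)&0x7=0x0 → r0

jsr #-6; dec r0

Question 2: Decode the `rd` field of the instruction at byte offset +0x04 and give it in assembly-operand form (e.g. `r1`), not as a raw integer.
r1

[04] 40 b3 → 0xb340
  opcode bits[15:12]=0xb: store/RR
  rd@[11:9]=0x1 ⇒ r1
  rs@[8:6]=0x5 ⇒ r5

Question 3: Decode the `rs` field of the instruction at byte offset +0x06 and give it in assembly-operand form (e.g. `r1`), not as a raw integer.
r4

off 0x06: read 00 c9 as little → 0xc900
  opcode bits[15:12]=0xc: srl/RR
  rd@[11:9]=0x4 ⇒ r4
  rs@[8:6]=0x4 ⇒ r4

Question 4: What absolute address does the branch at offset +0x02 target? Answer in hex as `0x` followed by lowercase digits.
0x1efa

[02] 00 40 → 0x4000
  top 4b → 0x4 → bnz [J]
  [11:0] imm=0 = #0
  target = base 0x1ef6 + off 0x02 + 2 + imm 0 = 0x1efa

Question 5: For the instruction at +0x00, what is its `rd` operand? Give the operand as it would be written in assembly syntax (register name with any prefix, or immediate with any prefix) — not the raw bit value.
+0x00: 2a 7c ⇒ word 0x7c2a (little)
  top 4b → 0x7 → li [RI]
  [11:9] rd=6 = r6
  [8:0] imm=42 = #42

r6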